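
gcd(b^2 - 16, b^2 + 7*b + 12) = b + 4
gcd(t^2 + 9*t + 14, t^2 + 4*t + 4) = t + 2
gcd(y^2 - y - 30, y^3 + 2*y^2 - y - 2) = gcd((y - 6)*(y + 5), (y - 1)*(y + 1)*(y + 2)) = 1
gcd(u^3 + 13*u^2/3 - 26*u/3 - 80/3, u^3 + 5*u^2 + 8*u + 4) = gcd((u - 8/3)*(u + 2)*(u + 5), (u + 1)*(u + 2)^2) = u + 2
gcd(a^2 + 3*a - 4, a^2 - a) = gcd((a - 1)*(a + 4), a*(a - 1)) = a - 1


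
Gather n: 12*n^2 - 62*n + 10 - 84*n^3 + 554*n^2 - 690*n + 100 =-84*n^3 + 566*n^2 - 752*n + 110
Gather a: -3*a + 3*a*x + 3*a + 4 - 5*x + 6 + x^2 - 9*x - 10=3*a*x + x^2 - 14*x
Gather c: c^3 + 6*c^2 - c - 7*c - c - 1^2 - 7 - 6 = c^3 + 6*c^2 - 9*c - 14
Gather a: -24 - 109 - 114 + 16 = -231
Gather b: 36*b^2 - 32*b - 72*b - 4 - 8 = 36*b^2 - 104*b - 12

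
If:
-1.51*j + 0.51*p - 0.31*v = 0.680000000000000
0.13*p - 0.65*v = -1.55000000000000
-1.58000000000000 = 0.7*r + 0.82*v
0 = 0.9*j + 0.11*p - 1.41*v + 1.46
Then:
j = 7.64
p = 28.92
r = -11.83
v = 8.17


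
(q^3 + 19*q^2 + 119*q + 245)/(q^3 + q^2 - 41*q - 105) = (q^2 + 14*q + 49)/(q^2 - 4*q - 21)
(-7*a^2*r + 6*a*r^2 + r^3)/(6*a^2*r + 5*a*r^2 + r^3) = (-7*a^2 + 6*a*r + r^2)/(6*a^2 + 5*a*r + r^2)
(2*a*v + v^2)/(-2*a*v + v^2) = (2*a + v)/(-2*a + v)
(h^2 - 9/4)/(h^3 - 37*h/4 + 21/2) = (2*h + 3)/(2*h^2 + 3*h - 14)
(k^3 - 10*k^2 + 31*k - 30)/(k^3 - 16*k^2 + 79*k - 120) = (k - 2)/(k - 8)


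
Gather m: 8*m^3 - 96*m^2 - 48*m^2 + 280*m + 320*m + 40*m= 8*m^3 - 144*m^2 + 640*m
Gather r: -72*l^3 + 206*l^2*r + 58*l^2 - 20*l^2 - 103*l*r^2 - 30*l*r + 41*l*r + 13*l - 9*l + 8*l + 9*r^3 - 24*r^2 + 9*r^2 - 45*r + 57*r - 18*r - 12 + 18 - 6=-72*l^3 + 38*l^2 + 12*l + 9*r^3 + r^2*(-103*l - 15) + r*(206*l^2 + 11*l - 6)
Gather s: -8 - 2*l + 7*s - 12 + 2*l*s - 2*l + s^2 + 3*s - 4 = -4*l + s^2 + s*(2*l + 10) - 24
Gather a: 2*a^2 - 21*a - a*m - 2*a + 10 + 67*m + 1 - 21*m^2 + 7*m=2*a^2 + a*(-m - 23) - 21*m^2 + 74*m + 11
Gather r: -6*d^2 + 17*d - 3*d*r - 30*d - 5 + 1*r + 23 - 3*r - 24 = -6*d^2 - 13*d + r*(-3*d - 2) - 6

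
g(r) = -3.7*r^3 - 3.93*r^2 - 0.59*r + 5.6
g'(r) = -11.1*r^2 - 7.86*r - 0.59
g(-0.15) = 5.61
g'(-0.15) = 0.34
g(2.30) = -61.56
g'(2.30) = -77.39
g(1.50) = -16.62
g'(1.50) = -37.36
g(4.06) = -309.19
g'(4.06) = -215.47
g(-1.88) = 17.40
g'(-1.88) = -25.05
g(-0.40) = 5.44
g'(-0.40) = 0.78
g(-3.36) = 103.57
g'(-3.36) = -99.49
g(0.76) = 1.26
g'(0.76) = -12.97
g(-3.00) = 71.90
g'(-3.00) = -76.91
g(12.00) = -6961.00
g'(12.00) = -1693.31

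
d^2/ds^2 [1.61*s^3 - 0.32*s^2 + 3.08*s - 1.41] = 9.66*s - 0.64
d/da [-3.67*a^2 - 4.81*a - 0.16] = -7.34*a - 4.81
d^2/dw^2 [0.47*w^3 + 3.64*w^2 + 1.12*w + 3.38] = 2.82*w + 7.28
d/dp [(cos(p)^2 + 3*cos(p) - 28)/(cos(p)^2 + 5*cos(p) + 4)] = 2*(sin(p)^2 - 32*cos(p) - 77)*sin(p)/((cos(p) + 1)^2*(cos(p) + 4)^2)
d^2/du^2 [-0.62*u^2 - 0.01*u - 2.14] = -1.24000000000000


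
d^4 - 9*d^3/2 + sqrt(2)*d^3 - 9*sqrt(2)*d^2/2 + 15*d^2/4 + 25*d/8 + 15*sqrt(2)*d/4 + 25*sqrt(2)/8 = (d - 5/2)^2*(d + 1/2)*(d + sqrt(2))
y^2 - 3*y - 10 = (y - 5)*(y + 2)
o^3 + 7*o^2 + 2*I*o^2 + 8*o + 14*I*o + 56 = (o + 7)*(o - 2*I)*(o + 4*I)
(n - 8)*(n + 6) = n^2 - 2*n - 48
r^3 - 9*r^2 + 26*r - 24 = (r - 4)*(r - 3)*(r - 2)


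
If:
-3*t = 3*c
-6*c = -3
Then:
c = 1/2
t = -1/2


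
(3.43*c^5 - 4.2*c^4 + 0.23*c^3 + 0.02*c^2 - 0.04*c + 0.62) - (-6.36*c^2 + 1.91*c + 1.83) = 3.43*c^5 - 4.2*c^4 + 0.23*c^3 + 6.38*c^2 - 1.95*c - 1.21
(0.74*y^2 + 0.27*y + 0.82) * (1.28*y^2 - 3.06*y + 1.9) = 0.9472*y^4 - 1.9188*y^3 + 1.6294*y^2 - 1.9962*y + 1.558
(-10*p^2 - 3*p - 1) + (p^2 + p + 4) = -9*p^2 - 2*p + 3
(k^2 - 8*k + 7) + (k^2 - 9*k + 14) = 2*k^2 - 17*k + 21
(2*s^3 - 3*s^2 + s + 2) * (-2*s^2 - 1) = -4*s^5 + 6*s^4 - 4*s^3 - s^2 - s - 2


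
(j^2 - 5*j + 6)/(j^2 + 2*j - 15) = (j - 2)/(j + 5)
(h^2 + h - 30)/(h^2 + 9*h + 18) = (h - 5)/(h + 3)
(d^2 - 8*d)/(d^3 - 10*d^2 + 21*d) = (d - 8)/(d^2 - 10*d + 21)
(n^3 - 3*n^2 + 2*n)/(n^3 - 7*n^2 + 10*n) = (n - 1)/(n - 5)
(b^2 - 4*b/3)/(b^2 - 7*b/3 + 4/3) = b/(b - 1)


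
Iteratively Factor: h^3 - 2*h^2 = (h)*(h^2 - 2*h) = h*(h - 2)*(h)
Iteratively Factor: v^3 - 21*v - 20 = (v + 4)*(v^2 - 4*v - 5) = (v + 1)*(v + 4)*(v - 5)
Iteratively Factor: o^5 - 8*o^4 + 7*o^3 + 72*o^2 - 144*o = (o + 3)*(o^4 - 11*o^3 + 40*o^2 - 48*o) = (o - 4)*(o + 3)*(o^3 - 7*o^2 + 12*o) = o*(o - 4)*(o + 3)*(o^2 - 7*o + 12) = o*(o - 4)*(o - 3)*(o + 3)*(o - 4)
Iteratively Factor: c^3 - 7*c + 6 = (c - 2)*(c^2 + 2*c - 3) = (c - 2)*(c - 1)*(c + 3)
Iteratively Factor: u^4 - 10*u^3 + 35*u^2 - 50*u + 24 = (u - 3)*(u^3 - 7*u^2 + 14*u - 8) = (u - 4)*(u - 3)*(u^2 - 3*u + 2) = (u - 4)*(u - 3)*(u - 2)*(u - 1)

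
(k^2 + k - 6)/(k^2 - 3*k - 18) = (k - 2)/(k - 6)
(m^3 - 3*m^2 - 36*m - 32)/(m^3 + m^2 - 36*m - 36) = (m^2 - 4*m - 32)/(m^2 - 36)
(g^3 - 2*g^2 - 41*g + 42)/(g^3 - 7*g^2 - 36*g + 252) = (g - 1)/(g - 6)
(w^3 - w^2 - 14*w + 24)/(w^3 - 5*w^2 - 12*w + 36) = (w^2 + w - 12)/(w^2 - 3*w - 18)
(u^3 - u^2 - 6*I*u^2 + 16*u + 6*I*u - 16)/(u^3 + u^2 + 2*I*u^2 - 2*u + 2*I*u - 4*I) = (u - 8*I)/(u + 2)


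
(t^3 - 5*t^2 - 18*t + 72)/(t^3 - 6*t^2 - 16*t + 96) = (t - 3)/(t - 4)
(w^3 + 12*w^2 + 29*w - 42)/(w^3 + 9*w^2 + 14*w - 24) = (w + 7)/(w + 4)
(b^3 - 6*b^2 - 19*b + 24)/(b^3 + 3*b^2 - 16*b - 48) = (b^2 - 9*b + 8)/(b^2 - 16)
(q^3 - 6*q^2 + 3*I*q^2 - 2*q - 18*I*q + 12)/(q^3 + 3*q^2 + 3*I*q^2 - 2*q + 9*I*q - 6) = (q - 6)/(q + 3)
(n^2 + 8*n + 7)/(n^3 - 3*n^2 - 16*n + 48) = (n^2 + 8*n + 7)/(n^3 - 3*n^2 - 16*n + 48)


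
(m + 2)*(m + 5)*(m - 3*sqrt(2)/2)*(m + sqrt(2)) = m^4 - sqrt(2)*m^3/2 + 7*m^3 - 7*sqrt(2)*m^2/2 + 7*m^2 - 21*m - 5*sqrt(2)*m - 30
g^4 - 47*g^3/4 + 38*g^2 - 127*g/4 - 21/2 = (g - 7)*(g - 3)*(g - 2)*(g + 1/4)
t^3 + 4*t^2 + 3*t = t*(t + 1)*(t + 3)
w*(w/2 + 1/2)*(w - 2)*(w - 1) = w^4/2 - w^3 - w^2/2 + w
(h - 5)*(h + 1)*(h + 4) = h^3 - 21*h - 20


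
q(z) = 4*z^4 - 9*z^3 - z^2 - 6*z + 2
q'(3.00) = 177.00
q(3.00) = 56.00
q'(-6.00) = -4422.00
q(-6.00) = 7130.00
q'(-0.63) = -19.46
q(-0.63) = 8.26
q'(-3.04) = -698.95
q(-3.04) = 605.48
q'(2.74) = 114.95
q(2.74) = 18.37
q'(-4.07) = -1523.82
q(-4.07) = 1714.21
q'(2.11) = 19.88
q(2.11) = -20.37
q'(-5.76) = -3947.92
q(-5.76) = 6126.32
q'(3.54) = 358.36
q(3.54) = 197.14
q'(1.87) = 0.47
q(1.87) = -22.66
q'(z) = 16*z^3 - 27*z^2 - 2*z - 6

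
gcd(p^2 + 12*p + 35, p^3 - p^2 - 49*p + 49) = p + 7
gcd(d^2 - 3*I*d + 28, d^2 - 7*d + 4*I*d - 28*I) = d + 4*I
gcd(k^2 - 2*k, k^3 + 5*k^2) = k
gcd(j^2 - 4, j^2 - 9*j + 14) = j - 2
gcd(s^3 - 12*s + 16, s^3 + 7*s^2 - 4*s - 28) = s - 2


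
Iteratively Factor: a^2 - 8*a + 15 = (a - 5)*(a - 3)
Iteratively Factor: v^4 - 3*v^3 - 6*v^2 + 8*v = (v - 1)*(v^3 - 2*v^2 - 8*v) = (v - 4)*(v - 1)*(v^2 + 2*v) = (v - 4)*(v - 1)*(v + 2)*(v)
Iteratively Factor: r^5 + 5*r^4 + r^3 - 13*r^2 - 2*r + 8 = (r - 1)*(r^4 + 6*r^3 + 7*r^2 - 6*r - 8) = (r - 1)*(r + 4)*(r^3 + 2*r^2 - r - 2) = (r - 1)*(r + 1)*(r + 4)*(r^2 + r - 2) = (r - 1)*(r + 1)*(r + 2)*(r + 4)*(r - 1)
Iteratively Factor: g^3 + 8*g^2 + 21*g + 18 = (g + 3)*(g^2 + 5*g + 6) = (g + 3)^2*(g + 2)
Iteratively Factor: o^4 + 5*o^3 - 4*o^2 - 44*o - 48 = (o - 3)*(o^3 + 8*o^2 + 20*o + 16) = (o - 3)*(o + 4)*(o^2 + 4*o + 4) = (o - 3)*(o + 2)*(o + 4)*(o + 2)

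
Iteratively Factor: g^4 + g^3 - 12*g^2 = (g - 3)*(g^3 + 4*g^2) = (g - 3)*(g + 4)*(g^2) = g*(g - 3)*(g + 4)*(g)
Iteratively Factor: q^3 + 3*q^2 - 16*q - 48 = (q + 4)*(q^2 - q - 12) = (q + 3)*(q + 4)*(q - 4)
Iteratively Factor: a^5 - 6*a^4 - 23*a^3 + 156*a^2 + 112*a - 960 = (a - 4)*(a^4 - 2*a^3 - 31*a^2 + 32*a + 240) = (a - 5)*(a - 4)*(a^3 + 3*a^2 - 16*a - 48) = (a - 5)*(a - 4)^2*(a^2 + 7*a + 12) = (a - 5)*(a - 4)^2*(a + 3)*(a + 4)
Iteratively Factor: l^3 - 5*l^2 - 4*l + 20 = (l - 5)*(l^2 - 4) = (l - 5)*(l - 2)*(l + 2)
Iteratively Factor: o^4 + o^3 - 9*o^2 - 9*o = (o + 1)*(o^3 - 9*o) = o*(o + 1)*(o^2 - 9) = o*(o - 3)*(o + 1)*(o + 3)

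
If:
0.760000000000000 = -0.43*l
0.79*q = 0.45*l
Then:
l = -1.77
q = -1.01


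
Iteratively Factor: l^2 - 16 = (l - 4)*(l + 4)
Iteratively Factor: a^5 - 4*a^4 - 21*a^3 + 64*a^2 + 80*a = (a + 1)*(a^4 - 5*a^3 - 16*a^2 + 80*a) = (a + 1)*(a + 4)*(a^3 - 9*a^2 + 20*a) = (a - 4)*(a + 1)*(a + 4)*(a^2 - 5*a) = (a - 5)*(a - 4)*(a + 1)*(a + 4)*(a)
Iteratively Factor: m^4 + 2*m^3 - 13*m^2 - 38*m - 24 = (m + 2)*(m^3 - 13*m - 12) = (m + 1)*(m + 2)*(m^2 - m - 12) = (m - 4)*(m + 1)*(m + 2)*(m + 3)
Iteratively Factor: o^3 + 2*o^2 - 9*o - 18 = (o + 3)*(o^2 - o - 6) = (o - 3)*(o + 3)*(o + 2)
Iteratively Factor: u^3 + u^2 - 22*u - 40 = (u + 4)*(u^2 - 3*u - 10) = (u - 5)*(u + 4)*(u + 2)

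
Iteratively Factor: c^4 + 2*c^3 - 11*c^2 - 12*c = (c + 1)*(c^3 + c^2 - 12*c) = (c + 1)*(c + 4)*(c^2 - 3*c) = (c - 3)*(c + 1)*(c + 4)*(c)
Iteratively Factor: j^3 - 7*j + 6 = (j + 3)*(j^2 - 3*j + 2) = (j - 2)*(j + 3)*(j - 1)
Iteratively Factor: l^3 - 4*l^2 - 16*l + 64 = (l + 4)*(l^2 - 8*l + 16) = (l - 4)*(l + 4)*(l - 4)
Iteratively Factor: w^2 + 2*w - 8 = (w - 2)*(w + 4)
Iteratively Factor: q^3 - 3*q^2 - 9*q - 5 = (q - 5)*(q^2 + 2*q + 1) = (q - 5)*(q + 1)*(q + 1)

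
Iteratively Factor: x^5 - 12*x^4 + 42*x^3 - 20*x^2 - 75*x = (x - 3)*(x^4 - 9*x^3 + 15*x^2 + 25*x) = (x - 5)*(x - 3)*(x^3 - 4*x^2 - 5*x) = (x - 5)*(x - 3)*(x + 1)*(x^2 - 5*x) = x*(x - 5)*(x - 3)*(x + 1)*(x - 5)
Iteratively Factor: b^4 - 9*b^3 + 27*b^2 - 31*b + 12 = (b - 4)*(b^3 - 5*b^2 + 7*b - 3) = (b - 4)*(b - 1)*(b^2 - 4*b + 3) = (b - 4)*(b - 3)*(b - 1)*(b - 1)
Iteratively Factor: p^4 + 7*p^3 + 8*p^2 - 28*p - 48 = (p + 2)*(p^3 + 5*p^2 - 2*p - 24) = (p + 2)*(p + 4)*(p^2 + p - 6) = (p + 2)*(p + 3)*(p + 4)*(p - 2)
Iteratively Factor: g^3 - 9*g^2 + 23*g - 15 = (g - 3)*(g^2 - 6*g + 5) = (g - 3)*(g - 1)*(g - 5)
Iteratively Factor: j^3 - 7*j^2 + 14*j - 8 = (j - 2)*(j^2 - 5*j + 4) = (j - 4)*(j - 2)*(j - 1)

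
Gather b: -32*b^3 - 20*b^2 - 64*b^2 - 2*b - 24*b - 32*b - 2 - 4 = -32*b^3 - 84*b^2 - 58*b - 6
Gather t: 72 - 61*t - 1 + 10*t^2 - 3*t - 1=10*t^2 - 64*t + 70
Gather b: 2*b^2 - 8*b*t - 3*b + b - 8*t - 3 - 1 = 2*b^2 + b*(-8*t - 2) - 8*t - 4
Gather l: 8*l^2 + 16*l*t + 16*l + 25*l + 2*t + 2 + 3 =8*l^2 + l*(16*t + 41) + 2*t + 5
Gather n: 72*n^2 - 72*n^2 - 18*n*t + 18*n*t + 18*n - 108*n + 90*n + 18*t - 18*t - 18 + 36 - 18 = 0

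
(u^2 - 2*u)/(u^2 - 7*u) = (u - 2)/(u - 7)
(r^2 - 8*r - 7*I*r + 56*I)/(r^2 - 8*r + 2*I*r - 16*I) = (r - 7*I)/(r + 2*I)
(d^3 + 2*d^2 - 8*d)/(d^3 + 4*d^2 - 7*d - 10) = d*(d + 4)/(d^2 + 6*d + 5)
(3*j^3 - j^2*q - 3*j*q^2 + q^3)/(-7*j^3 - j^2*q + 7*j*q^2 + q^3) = (-3*j + q)/(7*j + q)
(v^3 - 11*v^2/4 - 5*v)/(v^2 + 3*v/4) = (4*v^2 - 11*v - 20)/(4*v + 3)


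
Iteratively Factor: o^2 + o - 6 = (o - 2)*(o + 3)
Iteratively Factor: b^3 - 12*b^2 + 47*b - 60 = (b - 5)*(b^2 - 7*b + 12) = (b - 5)*(b - 3)*(b - 4)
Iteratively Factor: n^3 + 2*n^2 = (n)*(n^2 + 2*n) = n^2*(n + 2)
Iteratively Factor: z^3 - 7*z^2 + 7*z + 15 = (z - 3)*(z^2 - 4*z - 5) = (z - 5)*(z - 3)*(z + 1)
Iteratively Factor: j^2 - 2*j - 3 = (j - 3)*(j + 1)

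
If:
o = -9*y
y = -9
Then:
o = 81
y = -9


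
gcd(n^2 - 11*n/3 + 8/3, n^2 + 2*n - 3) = n - 1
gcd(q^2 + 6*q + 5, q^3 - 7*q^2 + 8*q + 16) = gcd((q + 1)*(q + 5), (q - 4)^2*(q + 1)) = q + 1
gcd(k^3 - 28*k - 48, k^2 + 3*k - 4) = k + 4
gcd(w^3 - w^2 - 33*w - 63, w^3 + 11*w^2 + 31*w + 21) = w + 3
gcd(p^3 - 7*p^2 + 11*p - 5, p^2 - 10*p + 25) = p - 5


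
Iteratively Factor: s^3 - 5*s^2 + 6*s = (s)*(s^2 - 5*s + 6) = s*(s - 2)*(s - 3)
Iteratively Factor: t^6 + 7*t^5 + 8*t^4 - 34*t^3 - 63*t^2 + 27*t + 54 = (t - 2)*(t^5 + 9*t^4 + 26*t^3 + 18*t^2 - 27*t - 27) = (t - 2)*(t + 3)*(t^4 + 6*t^3 + 8*t^2 - 6*t - 9) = (t - 2)*(t + 1)*(t + 3)*(t^3 + 5*t^2 + 3*t - 9) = (t - 2)*(t + 1)*(t + 3)^2*(t^2 + 2*t - 3) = (t - 2)*(t - 1)*(t + 1)*(t + 3)^2*(t + 3)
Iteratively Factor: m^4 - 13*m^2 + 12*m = (m - 1)*(m^3 + m^2 - 12*m) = (m - 1)*(m + 4)*(m^2 - 3*m) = m*(m - 1)*(m + 4)*(m - 3)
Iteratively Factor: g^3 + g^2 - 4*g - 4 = (g + 1)*(g^2 - 4) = (g - 2)*(g + 1)*(g + 2)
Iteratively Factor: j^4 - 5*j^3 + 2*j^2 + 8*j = (j - 4)*(j^3 - j^2 - 2*j) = j*(j - 4)*(j^2 - j - 2) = j*(j - 4)*(j - 2)*(j + 1)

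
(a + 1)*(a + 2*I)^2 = a^3 + a^2 + 4*I*a^2 - 4*a + 4*I*a - 4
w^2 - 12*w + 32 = (w - 8)*(w - 4)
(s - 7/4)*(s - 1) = s^2 - 11*s/4 + 7/4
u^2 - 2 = (u - sqrt(2))*(u + sqrt(2))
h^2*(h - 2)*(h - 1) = h^4 - 3*h^3 + 2*h^2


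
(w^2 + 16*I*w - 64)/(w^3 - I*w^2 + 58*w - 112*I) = (w + 8*I)/(w^2 - 9*I*w - 14)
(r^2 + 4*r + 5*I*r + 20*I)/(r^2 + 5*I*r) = (r + 4)/r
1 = 1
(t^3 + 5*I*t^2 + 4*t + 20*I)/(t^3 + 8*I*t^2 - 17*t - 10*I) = (t - 2*I)/(t + I)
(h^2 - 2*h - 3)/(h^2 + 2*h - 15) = (h + 1)/(h + 5)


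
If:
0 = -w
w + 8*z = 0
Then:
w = 0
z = 0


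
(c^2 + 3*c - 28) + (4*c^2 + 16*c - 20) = 5*c^2 + 19*c - 48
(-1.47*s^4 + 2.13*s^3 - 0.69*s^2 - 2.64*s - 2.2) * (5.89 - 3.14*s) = 4.6158*s^5 - 15.3465*s^4 + 14.7123*s^3 + 4.2255*s^2 - 8.6416*s - 12.958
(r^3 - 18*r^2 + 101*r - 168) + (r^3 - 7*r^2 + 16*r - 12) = 2*r^3 - 25*r^2 + 117*r - 180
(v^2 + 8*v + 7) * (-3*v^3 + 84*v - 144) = -3*v^5 - 24*v^4 + 63*v^3 + 528*v^2 - 564*v - 1008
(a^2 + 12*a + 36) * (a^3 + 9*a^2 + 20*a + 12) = a^5 + 21*a^4 + 164*a^3 + 576*a^2 + 864*a + 432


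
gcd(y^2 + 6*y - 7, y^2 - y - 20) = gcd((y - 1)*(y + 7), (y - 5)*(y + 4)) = 1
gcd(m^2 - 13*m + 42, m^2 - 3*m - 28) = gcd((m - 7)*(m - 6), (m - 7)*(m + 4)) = m - 7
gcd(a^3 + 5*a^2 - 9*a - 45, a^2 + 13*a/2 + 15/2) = a + 5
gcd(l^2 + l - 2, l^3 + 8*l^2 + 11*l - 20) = l - 1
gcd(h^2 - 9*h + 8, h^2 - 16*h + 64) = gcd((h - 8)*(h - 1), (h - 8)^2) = h - 8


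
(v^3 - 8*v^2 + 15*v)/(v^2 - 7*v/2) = 2*(v^2 - 8*v + 15)/(2*v - 7)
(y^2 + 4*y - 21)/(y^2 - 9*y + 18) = (y + 7)/(y - 6)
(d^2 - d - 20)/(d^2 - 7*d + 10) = (d + 4)/(d - 2)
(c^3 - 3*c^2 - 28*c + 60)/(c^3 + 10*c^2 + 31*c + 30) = (c^2 - 8*c + 12)/(c^2 + 5*c + 6)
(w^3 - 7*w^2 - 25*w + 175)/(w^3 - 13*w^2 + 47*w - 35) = (w + 5)/(w - 1)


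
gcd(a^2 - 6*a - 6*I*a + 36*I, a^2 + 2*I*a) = 1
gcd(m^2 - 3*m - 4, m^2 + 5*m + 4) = m + 1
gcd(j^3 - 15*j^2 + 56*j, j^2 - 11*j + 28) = j - 7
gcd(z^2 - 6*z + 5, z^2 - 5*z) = z - 5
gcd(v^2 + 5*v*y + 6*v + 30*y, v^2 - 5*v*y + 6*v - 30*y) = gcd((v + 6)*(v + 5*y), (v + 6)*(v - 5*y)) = v + 6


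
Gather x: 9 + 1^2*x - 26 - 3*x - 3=-2*x - 20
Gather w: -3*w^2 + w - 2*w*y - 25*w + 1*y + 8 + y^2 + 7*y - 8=-3*w^2 + w*(-2*y - 24) + y^2 + 8*y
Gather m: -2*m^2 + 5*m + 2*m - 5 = -2*m^2 + 7*m - 5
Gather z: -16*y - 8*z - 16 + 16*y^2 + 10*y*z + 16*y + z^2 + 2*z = 16*y^2 + z^2 + z*(10*y - 6) - 16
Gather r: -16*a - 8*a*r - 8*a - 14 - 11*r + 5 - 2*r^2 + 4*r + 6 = -24*a - 2*r^2 + r*(-8*a - 7) - 3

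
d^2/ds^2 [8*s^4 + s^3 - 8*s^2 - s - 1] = 96*s^2 + 6*s - 16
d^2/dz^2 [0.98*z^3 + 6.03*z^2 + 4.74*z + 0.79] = 5.88*z + 12.06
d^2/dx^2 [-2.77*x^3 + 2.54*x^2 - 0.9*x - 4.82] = 5.08 - 16.62*x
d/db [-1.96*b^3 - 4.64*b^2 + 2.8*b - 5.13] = -5.88*b^2 - 9.28*b + 2.8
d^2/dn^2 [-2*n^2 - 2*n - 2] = -4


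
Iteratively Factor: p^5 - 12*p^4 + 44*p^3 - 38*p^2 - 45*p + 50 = (p - 2)*(p^4 - 10*p^3 + 24*p^2 + 10*p - 25) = (p - 5)*(p - 2)*(p^3 - 5*p^2 - p + 5) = (p - 5)^2*(p - 2)*(p^2 - 1) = (p - 5)^2*(p - 2)*(p - 1)*(p + 1)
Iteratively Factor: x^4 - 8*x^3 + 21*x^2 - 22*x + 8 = (x - 4)*(x^3 - 4*x^2 + 5*x - 2) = (x - 4)*(x - 2)*(x^2 - 2*x + 1) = (x - 4)*(x - 2)*(x - 1)*(x - 1)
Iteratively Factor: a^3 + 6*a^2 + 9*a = (a)*(a^2 + 6*a + 9) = a*(a + 3)*(a + 3)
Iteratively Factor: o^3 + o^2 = (o + 1)*(o^2) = o*(o + 1)*(o)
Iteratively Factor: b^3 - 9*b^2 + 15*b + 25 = (b + 1)*(b^2 - 10*b + 25) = (b - 5)*(b + 1)*(b - 5)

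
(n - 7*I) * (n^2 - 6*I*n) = n^3 - 13*I*n^2 - 42*n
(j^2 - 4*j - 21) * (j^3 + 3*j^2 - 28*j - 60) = j^5 - j^4 - 61*j^3 - 11*j^2 + 828*j + 1260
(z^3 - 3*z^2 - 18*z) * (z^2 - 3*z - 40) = z^5 - 6*z^4 - 49*z^3 + 174*z^2 + 720*z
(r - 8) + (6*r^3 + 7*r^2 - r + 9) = 6*r^3 + 7*r^2 + 1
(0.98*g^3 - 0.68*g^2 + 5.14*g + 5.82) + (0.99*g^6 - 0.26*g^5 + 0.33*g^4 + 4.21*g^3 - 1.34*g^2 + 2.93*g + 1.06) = 0.99*g^6 - 0.26*g^5 + 0.33*g^4 + 5.19*g^3 - 2.02*g^2 + 8.07*g + 6.88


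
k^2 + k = k*(k + 1)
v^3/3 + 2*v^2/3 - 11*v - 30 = (v/3 + 1)*(v - 6)*(v + 5)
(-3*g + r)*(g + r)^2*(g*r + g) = -3*g^4*r - 3*g^4 - 5*g^3*r^2 - 5*g^3*r - g^2*r^3 - g^2*r^2 + g*r^4 + g*r^3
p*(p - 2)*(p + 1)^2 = p^4 - 3*p^2 - 2*p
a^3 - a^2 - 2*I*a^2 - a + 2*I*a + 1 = (a - 1)*(a - I)^2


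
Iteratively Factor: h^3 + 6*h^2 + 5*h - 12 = (h - 1)*(h^2 + 7*h + 12) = (h - 1)*(h + 3)*(h + 4)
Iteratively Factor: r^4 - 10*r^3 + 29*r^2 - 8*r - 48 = (r + 1)*(r^3 - 11*r^2 + 40*r - 48) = (r - 3)*(r + 1)*(r^2 - 8*r + 16) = (r - 4)*(r - 3)*(r + 1)*(r - 4)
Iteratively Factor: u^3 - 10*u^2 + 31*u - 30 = (u - 2)*(u^2 - 8*u + 15) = (u - 3)*(u - 2)*(u - 5)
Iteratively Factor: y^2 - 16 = (y + 4)*(y - 4)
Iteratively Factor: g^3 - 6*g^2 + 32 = (g - 4)*(g^2 - 2*g - 8) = (g - 4)^2*(g + 2)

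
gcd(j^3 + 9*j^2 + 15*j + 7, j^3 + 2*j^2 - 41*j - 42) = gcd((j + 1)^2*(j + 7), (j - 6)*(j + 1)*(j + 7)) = j^2 + 8*j + 7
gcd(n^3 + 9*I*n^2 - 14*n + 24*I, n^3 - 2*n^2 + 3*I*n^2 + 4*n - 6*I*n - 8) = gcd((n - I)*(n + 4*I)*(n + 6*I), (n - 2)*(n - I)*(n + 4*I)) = n^2 + 3*I*n + 4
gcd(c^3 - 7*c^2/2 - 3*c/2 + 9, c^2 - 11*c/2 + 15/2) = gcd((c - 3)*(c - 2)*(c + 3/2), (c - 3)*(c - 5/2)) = c - 3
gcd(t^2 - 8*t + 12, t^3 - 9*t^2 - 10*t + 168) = t - 6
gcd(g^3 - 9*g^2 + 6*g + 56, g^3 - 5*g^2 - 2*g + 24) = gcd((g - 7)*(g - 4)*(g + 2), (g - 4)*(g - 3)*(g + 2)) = g^2 - 2*g - 8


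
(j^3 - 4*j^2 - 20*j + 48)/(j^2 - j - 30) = (j^2 + 2*j - 8)/(j + 5)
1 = 1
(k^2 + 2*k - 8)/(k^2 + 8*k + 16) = (k - 2)/(k + 4)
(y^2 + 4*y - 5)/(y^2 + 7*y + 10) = (y - 1)/(y + 2)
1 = 1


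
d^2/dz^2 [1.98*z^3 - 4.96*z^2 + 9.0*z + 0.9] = 11.88*z - 9.92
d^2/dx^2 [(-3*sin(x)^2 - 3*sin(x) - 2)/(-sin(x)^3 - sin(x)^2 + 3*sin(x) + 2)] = (-3*sin(x)^8 - 9*sin(x)^7 - 75*sin(x)^6 - 130*sin(x)^5 - 38*sin(x)^4 + 50*sin(x)^3 + 20*sin(x)^2 + 24*sin(x) + 32)/((sin(x) + 2)^3*(sin(x)^2 - sin(x) - 1)^3)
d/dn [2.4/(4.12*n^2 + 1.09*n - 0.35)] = (-19.776*n - 2.616)/(4.12*n^2 + 1.09*n - 0.35)^2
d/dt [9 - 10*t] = -10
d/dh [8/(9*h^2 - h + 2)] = 8*(1 - 18*h)/(9*h^2 - h + 2)^2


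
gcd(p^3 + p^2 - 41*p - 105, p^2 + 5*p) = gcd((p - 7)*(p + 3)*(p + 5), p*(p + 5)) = p + 5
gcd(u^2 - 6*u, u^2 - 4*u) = u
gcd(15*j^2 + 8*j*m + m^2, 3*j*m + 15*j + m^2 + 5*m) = 3*j + m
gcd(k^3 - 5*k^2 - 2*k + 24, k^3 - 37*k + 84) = k^2 - 7*k + 12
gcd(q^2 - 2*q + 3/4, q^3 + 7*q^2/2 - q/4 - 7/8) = q - 1/2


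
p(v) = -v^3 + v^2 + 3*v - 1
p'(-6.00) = -117.00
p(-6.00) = 233.00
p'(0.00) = 3.00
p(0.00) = -1.00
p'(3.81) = -32.93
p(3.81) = -30.36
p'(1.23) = 0.92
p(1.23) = 2.34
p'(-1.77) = -9.94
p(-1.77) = 2.37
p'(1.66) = -1.95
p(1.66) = 2.16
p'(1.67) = -2.03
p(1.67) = 2.14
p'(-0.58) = 0.83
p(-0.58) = -2.21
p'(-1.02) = -2.16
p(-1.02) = -1.96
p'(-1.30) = -4.67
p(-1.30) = -1.01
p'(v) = -3*v^2 + 2*v + 3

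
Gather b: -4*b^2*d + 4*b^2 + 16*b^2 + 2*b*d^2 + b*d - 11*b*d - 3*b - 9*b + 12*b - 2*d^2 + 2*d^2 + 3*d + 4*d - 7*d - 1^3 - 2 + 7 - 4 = b^2*(20 - 4*d) + b*(2*d^2 - 10*d)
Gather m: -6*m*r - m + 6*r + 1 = m*(-6*r - 1) + 6*r + 1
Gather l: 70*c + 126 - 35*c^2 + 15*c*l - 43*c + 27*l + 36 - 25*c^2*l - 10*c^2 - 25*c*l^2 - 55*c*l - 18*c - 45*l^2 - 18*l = -45*c^2 + 9*c + l^2*(-25*c - 45) + l*(-25*c^2 - 40*c + 9) + 162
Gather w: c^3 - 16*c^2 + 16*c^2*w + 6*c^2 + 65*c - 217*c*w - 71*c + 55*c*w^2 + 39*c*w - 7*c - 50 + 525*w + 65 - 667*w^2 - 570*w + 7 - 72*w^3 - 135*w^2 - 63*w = c^3 - 10*c^2 - 13*c - 72*w^3 + w^2*(55*c - 802) + w*(16*c^2 - 178*c - 108) + 22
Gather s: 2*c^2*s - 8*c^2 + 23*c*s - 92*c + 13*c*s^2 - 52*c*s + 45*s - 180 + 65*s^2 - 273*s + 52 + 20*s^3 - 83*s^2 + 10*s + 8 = -8*c^2 - 92*c + 20*s^3 + s^2*(13*c - 18) + s*(2*c^2 - 29*c - 218) - 120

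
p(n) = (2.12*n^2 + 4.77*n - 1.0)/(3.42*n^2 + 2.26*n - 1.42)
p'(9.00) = -0.01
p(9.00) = 0.72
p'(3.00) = -0.08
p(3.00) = 0.90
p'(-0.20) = -1.71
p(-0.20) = 1.08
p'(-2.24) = -0.56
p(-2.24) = -0.10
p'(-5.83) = -0.04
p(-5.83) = 0.43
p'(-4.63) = -0.07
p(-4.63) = 0.36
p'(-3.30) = -0.16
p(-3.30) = 0.22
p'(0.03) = -2.47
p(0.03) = 0.63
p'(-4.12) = -0.09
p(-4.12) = 0.32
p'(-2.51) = -0.38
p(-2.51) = 0.03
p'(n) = (-6.84*n - 2.26)*(2.12*n^2 + 4.77*n - 1.0)/(3.42*n^2 + 2.26*n - 1.42)^2 + (4.24*n + 4.77)/(3.42*n^2 + 2.26*n - 1.42) = (-11.5222*n^2 + 0.819199999999999*n - 4.5134)/(11.6964*n^4 + 15.4584*n^3 - 4.6052*n^2 - 6.4184*n + 2.0164)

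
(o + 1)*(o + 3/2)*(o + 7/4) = o^3 + 17*o^2/4 + 47*o/8 + 21/8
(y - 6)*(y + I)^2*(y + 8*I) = y^4 - 6*y^3 + 10*I*y^3 - 17*y^2 - 60*I*y^2 + 102*y - 8*I*y + 48*I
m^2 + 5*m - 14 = (m - 2)*(m + 7)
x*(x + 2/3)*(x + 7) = x^3 + 23*x^2/3 + 14*x/3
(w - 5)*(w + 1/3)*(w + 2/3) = w^3 - 4*w^2 - 43*w/9 - 10/9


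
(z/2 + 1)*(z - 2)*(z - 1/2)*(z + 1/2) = z^4/2 - 17*z^2/8 + 1/2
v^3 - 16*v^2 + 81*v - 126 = (v - 7)*(v - 6)*(v - 3)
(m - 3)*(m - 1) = m^2 - 4*m + 3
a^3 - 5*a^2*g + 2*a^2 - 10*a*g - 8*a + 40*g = (a - 2)*(a + 4)*(a - 5*g)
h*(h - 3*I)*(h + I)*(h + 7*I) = h^4 + 5*I*h^3 + 17*h^2 + 21*I*h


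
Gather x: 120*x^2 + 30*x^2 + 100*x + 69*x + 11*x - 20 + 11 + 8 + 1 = 150*x^2 + 180*x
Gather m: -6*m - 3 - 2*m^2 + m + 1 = -2*m^2 - 5*m - 2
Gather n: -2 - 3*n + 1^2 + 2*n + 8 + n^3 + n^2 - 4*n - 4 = n^3 + n^2 - 5*n + 3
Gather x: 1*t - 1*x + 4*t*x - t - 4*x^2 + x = 4*t*x - 4*x^2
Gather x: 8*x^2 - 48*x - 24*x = 8*x^2 - 72*x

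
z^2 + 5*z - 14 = (z - 2)*(z + 7)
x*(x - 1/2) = x^2 - x/2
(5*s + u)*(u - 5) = 5*s*u - 25*s + u^2 - 5*u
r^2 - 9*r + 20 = (r - 5)*(r - 4)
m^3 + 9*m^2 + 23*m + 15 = (m + 1)*(m + 3)*(m + 5)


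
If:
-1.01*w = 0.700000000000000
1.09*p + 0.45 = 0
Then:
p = -0.41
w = -0.69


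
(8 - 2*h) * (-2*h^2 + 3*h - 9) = 4*h^3 - 22*h^2 + 42*h - 72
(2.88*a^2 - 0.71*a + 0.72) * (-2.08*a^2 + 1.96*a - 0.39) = -5.9904*a^4 + 7.1216*a^3 - 4.0124*a^2 + 1.6881*a - 0.2808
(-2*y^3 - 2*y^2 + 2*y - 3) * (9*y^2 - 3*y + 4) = -18*y^5 - 12*y^4 + 16*y^3 - 41*y^2 + 17*y - 12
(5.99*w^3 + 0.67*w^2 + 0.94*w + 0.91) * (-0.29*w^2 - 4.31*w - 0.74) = -1.7371*w^5 - 26.0112*w^4 - 7.5929*w^3 - 4.8111*w^2 - 4.6177*w - 0.6734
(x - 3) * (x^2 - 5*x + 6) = x^3 - 8*x^2 + 21*x - 18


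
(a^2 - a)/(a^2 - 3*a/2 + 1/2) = 2*a/(2*a - 1)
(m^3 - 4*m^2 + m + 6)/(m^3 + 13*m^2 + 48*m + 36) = (m^2 - 5*m + 6)/(m^2 + 12*m + 36)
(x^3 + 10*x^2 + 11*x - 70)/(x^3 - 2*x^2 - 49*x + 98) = (x + 5)/(x - 7)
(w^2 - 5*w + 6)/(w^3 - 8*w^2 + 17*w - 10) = (w - 3)/(w^2 - 6*w + 5)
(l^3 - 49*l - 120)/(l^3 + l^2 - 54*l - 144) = (l + 5)/(l + 6)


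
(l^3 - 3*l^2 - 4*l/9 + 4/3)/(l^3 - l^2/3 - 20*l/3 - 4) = (l - 2/3)/(l + 2)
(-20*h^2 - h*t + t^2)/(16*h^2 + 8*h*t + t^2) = (-5*h + t)/(4*h + t)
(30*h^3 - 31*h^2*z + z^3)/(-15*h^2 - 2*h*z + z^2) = (-6*h^2 + 5*h*z + z^2)/(3*h + z)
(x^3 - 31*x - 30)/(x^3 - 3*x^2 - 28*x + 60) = (x + 1)/(x - 2)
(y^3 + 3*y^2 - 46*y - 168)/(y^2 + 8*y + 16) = (y^2 - y - 42)/(y + 4)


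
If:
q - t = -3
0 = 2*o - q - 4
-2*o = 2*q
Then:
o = 4/3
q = -4/3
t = 5/3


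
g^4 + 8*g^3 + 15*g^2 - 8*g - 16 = (g - 1)*(g + 1)*(g + 4)^2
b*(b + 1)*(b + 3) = b^3 + 4*b^2 + 3*b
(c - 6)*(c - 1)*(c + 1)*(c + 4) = c^4 - 2*c^3 - 25*c^2 + 2*c + 24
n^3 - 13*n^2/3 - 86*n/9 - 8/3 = (n - 6)*(n + 1/3)*(n + 4/3)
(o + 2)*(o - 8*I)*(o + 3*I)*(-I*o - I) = -I*o^4 - 5*o^3 - 3*I*o^3 - 15*o^2 - 26*I*o^2 - 10*o - 72*I*o - 48*I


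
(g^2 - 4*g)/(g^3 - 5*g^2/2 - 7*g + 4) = 2*g/(2*g^2 + 3*g - 2)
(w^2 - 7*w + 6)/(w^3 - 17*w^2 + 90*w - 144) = (w - 1)/(w^2 - 11*w + 24)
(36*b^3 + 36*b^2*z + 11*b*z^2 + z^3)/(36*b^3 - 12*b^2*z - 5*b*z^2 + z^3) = (12*b^2 + 8*b*z + z^2)/(12*b^2 - 8*b*z + z^2)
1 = 1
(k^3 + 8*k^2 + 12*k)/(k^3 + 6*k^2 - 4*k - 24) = k/(k - 2)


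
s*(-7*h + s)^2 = 49*h^2*s - 14*h*s^2 + s^3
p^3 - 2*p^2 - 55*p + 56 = (p - 8)*(p - 1)*(p + 7)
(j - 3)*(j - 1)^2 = j^3 - 5*j^2 + 7*j - 3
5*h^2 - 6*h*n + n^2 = (-5*h + n)*(-h + n)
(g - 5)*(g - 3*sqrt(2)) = g^2 - 5*g - 3*sqrt(2)*g + 15*sqrt(2)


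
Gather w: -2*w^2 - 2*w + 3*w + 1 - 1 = -2*w^2 + w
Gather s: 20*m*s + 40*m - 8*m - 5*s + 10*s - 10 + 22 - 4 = 32*m + s*(20*m + 5) + 8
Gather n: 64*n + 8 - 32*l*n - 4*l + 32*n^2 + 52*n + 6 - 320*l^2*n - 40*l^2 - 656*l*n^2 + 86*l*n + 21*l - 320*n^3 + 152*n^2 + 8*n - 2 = -40*l^2 + 17*l - 320*n^3 + n^2*(184 - 656*l) + n*(-320*l^2 + 54*l + 124) + 12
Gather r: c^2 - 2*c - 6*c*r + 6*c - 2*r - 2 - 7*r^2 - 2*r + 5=c^2 + 4*c - 7*r^2 + r*(-6*c - 4) + 3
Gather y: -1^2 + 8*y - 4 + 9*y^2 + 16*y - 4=9*y^2 + 24*y - 9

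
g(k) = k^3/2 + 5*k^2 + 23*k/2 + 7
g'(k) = 3*k^2/2 + 10*k + 23/2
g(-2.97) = 3.85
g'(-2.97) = -4.97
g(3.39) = 122.92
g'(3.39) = 62.64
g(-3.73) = 7.72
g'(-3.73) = -4.93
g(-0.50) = 2.44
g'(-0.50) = 6.88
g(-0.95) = 0.16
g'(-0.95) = 3.35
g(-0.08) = 6.11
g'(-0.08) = 10.71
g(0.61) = 15.99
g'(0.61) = 18.16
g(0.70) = 17.67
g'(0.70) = 19.24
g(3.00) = 100.00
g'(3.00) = 55.00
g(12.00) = 1729.00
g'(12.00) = 347.50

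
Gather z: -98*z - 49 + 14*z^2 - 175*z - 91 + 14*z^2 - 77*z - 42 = 28*z^2 - 350*z - 182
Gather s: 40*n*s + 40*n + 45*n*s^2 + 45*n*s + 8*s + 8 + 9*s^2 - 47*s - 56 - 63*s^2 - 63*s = 40*n + s^2*(45*n - 54) + s*(85*n - 102) - 48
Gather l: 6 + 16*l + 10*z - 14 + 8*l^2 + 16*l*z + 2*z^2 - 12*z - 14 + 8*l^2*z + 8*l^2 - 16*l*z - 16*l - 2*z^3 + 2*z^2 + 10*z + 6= l^2*(8*z + 16) - 2*z^3 + 4*z^2 + 8*z - 16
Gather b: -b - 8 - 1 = -b - 9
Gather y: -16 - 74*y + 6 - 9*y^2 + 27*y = -9*y^2 - 47*y - 10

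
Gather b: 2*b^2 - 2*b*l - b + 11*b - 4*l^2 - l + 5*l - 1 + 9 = 2*b^2 + b*(10 - 2*l) - 4*l^2 + 4*l + 8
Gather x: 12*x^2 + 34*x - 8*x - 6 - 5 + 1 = 12*x^2 + 26*x - 10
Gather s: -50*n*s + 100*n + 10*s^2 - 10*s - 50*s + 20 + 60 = 100*n + 10*s^2 + s*(-50*n - 60) + 80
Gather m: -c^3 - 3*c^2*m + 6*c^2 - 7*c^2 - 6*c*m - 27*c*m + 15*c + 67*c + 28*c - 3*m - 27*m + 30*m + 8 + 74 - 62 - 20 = -c^3 - c^2 + 110*c + m*(-3*c^2 - 33*c)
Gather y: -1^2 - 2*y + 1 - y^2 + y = -y^2 - y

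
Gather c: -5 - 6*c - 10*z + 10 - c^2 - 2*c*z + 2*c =-c^2 + c*(-2*z - 4) - 10*z + 5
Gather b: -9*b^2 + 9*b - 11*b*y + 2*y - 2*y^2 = -9*b^2 + b*(9 - 11*y) - 2*y^2 + 2*y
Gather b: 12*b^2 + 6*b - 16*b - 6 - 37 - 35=12*b^2 - 10*b - 78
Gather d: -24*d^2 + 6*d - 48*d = -24*d^2 - 42*d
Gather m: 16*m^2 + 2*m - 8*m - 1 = 16*m^2 - 6*m - 1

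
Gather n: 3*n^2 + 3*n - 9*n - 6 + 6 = 3*n^2 - 6*n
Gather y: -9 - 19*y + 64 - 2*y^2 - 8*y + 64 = -2*y^2 - 27*y + 119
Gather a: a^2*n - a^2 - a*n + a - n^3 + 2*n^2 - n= a^2*(n - 1) + a*(1 - n) - n^3 + 2*n^2 - n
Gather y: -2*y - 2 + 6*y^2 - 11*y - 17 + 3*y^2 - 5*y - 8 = 9*y^2 - 18*y - 27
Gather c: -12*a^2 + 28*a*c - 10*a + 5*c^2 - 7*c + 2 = -12*a^2 - 10*a + 5*c^2 + c*(28*a - 7) + 2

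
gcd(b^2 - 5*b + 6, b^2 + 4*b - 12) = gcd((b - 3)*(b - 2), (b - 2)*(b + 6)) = b - 2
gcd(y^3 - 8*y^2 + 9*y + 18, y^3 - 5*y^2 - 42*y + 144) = y - 3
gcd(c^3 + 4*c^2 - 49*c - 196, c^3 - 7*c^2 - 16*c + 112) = c^2 - 3*c - 28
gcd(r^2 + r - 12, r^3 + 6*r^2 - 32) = r + 4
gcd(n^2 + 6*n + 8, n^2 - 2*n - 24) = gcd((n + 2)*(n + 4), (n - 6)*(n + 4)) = n + 4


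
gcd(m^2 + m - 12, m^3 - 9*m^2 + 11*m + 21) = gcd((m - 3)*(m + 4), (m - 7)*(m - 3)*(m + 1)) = m - 3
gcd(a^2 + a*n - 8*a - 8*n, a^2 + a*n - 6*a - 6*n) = a + n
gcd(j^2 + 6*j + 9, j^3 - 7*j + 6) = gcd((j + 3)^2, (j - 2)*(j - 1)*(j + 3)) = j + 3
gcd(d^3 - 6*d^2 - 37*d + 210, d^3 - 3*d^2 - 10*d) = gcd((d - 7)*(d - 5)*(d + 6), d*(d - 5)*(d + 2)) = d - 5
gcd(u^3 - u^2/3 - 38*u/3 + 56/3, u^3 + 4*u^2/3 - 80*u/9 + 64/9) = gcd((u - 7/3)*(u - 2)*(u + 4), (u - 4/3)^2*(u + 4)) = u + 4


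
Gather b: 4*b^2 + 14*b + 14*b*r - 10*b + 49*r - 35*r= 4*b^2 + b*(14*r + 4) + 14*r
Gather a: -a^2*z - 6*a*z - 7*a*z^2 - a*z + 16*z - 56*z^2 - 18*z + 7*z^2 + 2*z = -a^2*z + a*(-7*z^2 - 7*z) - 49*z^2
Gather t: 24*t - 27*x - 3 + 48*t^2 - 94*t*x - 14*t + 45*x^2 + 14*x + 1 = 48*t^2 + t*(10 - 94*x) + 45*x^2 - 13*x - 2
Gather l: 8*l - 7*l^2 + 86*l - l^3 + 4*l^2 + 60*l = -l^3 - 3*l^2 + 154*l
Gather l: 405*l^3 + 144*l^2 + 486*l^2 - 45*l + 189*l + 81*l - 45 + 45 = 405*l^3 + 630*l^2 + 225*l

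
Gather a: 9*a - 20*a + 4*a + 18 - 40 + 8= -7*a - 14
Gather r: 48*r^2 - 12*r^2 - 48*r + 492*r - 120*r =36*r^2 + 324*r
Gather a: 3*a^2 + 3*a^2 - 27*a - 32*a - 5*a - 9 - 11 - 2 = 6*a^2 - 64*a - 22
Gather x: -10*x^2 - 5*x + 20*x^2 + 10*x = 10*x^2 + 5*x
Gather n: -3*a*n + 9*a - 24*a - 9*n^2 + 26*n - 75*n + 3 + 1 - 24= -15*a - 9*n^2 + n*(-3*a - 49) - 20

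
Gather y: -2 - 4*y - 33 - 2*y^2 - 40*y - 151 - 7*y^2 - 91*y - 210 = -9*y^2 - 135*y - 396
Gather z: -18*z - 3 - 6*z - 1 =-24*z - 4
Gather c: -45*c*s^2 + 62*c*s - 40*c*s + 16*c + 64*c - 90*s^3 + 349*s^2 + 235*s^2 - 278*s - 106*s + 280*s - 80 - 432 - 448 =c*(-45*s^2 + 22*s + 80) - 90*s^3 + 584*s^2 - 104*s - 960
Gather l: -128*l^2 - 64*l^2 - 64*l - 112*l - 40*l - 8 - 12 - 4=-192*l^2 - 216*l - 24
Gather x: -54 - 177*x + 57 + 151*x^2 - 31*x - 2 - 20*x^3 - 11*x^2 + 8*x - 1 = -20*x^3 + 140*x^2 - 200*x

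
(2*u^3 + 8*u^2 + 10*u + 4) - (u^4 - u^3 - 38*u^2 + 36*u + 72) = -u^4 + 3*u^3 + 46*u^2 - 26*u - 68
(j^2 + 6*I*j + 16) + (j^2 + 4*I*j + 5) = 2*j^2 + 10*I*j + 21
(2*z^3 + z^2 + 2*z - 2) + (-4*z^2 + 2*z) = 2*z^3 - 3*z^2 + 4*z - 2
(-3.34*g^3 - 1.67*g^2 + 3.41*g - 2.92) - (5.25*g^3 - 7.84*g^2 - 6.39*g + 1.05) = -8.59*g^3 + 6.17*g^2 + 9.8*g - 3.97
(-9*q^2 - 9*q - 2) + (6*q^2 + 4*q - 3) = -3*q^2 - 5*q - 5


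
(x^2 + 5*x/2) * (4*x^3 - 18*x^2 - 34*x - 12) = 4*x^5 - 8*x^4 - 79*x^3 - 97*x^2 - 30*x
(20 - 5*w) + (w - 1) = 19 - 4*w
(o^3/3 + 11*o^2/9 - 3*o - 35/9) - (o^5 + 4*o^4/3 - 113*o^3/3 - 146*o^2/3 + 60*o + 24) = -o^5 - 4*o^4/3 + 38*o^3 + 449*o^2/9 - 63*o - 251/9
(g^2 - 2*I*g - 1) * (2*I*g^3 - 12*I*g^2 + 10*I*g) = 2*I*g^5 + 4*g^4 - 12*I*g^4 - 24*g^3 + 8*I*g^3 + 20*g^2 + 12*I*g^2 - 10*I*g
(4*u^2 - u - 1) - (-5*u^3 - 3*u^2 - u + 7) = 5*u^3 + 7*u^2 - 8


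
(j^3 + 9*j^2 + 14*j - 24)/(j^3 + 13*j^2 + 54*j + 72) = (j - 1)/(j + 3)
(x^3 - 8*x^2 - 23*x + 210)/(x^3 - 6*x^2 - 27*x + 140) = (x - 6)/(x - 4)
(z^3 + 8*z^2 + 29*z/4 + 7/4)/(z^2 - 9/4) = (4*z^3 + 32*z^2 + 29*z + 7)/(4*z^2 - 9)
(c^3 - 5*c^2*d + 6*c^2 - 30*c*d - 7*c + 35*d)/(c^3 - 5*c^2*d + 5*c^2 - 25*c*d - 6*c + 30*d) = (c + 7)/(c + 6)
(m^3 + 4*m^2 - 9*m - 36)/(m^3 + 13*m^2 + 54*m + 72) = (m - 3)/(m + 6)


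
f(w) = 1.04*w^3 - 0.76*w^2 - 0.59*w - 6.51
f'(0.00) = -0.59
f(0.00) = -6.51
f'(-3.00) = 32.05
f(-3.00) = -39.66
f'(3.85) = 39.80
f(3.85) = 39.30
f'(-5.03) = 85.99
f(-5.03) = -155.13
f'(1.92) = 7.99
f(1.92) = -3.08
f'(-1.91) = 13.70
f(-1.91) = -15.40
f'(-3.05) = 33.07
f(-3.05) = -41.29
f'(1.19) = 2.02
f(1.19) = -6.54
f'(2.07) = 9.63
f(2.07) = -1.76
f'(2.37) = 13.33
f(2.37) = 1.67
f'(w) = 3.12*w^2 - 1.52*w - 0.59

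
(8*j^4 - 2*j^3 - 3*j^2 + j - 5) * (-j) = -8*j^5 + 2*j^4 + 3*j^3 - j^2 + 5*j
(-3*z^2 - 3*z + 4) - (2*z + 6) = -3*z^2 - 5*z - 2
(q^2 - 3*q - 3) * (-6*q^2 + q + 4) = -6*q^4 + 19*q^3 + 19*q^2 - 15*q - 12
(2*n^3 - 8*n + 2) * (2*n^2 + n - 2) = 4*n^5 + 2*n^4 - 20*n^3 - 4*n^2 + 18*n - 4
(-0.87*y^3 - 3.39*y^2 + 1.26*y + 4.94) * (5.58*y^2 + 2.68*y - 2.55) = -4.8546*y^5 - 21.2478*y^4 + 0.164099999999999*y^3 + 39.5865*y^2 + 10.0262*y - 12.597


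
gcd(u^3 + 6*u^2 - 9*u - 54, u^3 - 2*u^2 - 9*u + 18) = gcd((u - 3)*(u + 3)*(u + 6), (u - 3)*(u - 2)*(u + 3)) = u^2 - 9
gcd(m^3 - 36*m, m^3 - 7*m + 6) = 1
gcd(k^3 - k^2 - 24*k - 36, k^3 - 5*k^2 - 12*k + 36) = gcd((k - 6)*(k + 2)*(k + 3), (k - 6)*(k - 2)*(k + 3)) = k^2 - 3*k - 18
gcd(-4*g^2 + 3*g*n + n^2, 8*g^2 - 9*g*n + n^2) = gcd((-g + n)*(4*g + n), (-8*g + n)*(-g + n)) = g - n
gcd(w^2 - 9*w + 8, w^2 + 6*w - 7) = w - 1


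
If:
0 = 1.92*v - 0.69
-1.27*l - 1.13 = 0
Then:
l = -0.89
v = 0.36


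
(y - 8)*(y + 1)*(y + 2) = y^3 - 5*y^2 - 22*y - 16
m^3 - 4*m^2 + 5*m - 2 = (m - 2)*(m - 1)^2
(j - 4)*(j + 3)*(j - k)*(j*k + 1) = j^4*k - j^3*k^2 - j^3*k + j^3 + j^2*k^2 - 13*j^2*k - j^2 + 12*j*k^2 + j*k - 12*j + 12*k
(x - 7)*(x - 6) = x^2 - 13*x + 42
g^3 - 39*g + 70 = (g - 5)*(g - 2)*(g + 7)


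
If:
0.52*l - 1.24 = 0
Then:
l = 2.38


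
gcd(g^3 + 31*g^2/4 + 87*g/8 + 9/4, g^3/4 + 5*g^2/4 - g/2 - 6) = 1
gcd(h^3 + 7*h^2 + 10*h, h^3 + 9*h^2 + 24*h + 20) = h^2 + 7*h + 10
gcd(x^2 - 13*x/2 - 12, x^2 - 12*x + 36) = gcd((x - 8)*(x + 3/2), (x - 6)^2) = 1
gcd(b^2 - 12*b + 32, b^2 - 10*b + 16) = b - 8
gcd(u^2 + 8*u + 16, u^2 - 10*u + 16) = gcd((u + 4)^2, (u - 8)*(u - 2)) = 1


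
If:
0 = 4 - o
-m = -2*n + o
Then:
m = 2*n - 4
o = 4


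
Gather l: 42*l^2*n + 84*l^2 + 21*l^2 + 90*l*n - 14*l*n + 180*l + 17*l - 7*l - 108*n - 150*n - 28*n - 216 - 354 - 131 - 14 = l^2*(42*n + 105) + l*(76*n + 190) - 286*n - 715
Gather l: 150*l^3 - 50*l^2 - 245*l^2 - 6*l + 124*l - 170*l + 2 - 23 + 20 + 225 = 150*l^3 - 295*l^2 - 52*l + 224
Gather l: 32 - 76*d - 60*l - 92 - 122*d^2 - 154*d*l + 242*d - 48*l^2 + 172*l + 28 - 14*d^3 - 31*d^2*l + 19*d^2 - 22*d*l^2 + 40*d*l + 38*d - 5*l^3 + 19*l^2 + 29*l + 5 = -14*d^3 - 103*d^2 + 204*d - 5*l^3 + l^2*(-22*d - 29) + l*(-31*d^2 - 114*d + 141) - 27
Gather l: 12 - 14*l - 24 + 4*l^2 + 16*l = 4*l^2 + 2*l - 12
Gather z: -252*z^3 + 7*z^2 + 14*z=-252*z^3 + 7*z^2 + 14*z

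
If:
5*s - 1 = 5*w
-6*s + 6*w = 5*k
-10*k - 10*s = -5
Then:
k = -6/25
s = 37/50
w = 27/50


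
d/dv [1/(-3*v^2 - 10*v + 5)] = 2*(3*v + 5)/(3*v^2 + 10*v - 5)^2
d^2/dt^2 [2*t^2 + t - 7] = 4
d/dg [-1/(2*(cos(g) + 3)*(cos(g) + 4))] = -(2*cos(g) + 7)*sin(g)/(2*(cos(g) + 3)^2*(cos(g) + 4)^2)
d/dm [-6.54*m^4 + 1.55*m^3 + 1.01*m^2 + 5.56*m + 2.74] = -26.16*m^3 + 4.65*m^2 + 2.02*m + 5.56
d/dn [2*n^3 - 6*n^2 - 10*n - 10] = 6*n^2 - 12*n - 10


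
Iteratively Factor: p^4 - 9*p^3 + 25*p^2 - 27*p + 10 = (p - 1)*(p^3 - 8*p^2 + 17*p - 10) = (p - 5)*(p - 1)*(p^2 - 3*p + 2) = (p - 5)*(p - 1)^2*(p - 2)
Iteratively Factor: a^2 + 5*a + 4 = (a + 1)*(a + 4)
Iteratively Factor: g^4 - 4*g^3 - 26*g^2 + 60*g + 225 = (g - 5)*(g^3 + g^2 - 21*g - 45) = (g - 5)^2*(g^2 + 6*g + 9) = (g - 5)^2*(g + 3)*(g + 3)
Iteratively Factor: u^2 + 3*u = (u)*(u + 3)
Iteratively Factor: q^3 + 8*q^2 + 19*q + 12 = (q + 3)*(q^2 + 5*q + 4) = (q + 3)*(q + 4)*(q + 1)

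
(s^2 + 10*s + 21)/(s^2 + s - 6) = (s + 7)/(s - 2)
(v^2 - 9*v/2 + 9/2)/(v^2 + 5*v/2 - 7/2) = (2*v^2 - 9*v + 9)/(2*v^2 + 5*v - 7)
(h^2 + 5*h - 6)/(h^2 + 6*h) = (h - 1)/h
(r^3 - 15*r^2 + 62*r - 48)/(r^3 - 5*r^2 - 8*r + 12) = (r - 8)/(r + 2)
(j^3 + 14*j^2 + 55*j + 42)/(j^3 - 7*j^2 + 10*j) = (j^3 + 14*j^2 + 55*j + 42)/(j*(j^2 - 7*j + 10))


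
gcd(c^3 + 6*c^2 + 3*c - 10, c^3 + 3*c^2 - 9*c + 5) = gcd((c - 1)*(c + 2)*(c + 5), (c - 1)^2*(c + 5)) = c^2 + 4*c - 5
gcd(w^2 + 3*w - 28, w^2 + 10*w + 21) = w + 7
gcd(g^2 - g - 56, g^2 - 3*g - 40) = g - 8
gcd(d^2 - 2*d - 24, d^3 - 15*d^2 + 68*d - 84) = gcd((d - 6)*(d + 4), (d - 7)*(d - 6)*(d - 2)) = d - 6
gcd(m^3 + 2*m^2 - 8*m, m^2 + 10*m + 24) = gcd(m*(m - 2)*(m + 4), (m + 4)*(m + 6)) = m + 4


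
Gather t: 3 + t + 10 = t + 13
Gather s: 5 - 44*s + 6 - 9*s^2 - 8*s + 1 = -9*s^2 - 52*s + 12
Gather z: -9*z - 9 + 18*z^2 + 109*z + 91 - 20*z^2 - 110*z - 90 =-2*z^2 - 10*z - 8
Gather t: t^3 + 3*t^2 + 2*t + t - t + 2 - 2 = t^3 + 3*t^2 + 2*t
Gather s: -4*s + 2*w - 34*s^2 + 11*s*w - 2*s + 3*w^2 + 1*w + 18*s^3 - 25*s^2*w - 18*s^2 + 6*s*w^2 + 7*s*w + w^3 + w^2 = 18*s^3 + s^2*(-25*w - 52) + s*(6*w^2 + 18*w - 6) + w^3 + 4*w^2 + 3*w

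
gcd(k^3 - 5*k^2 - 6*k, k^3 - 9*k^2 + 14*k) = k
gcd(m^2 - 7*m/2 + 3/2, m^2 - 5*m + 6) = m - 3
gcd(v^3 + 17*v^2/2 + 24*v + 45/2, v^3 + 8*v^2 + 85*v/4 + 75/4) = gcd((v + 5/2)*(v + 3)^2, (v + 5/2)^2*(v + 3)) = v^2 + 11*v/2 + 15/2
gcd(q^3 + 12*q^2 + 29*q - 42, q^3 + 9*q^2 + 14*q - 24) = q^2 + 5*q - 6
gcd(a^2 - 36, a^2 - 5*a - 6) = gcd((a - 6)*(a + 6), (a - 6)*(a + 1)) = a - 6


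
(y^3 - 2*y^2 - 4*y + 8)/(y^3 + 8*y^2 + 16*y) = (y^3 - 2*y^2 - 4*y + 8)/(y*(y^2 + 8*y + 16))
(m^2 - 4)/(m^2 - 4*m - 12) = (m - 2)/(m - 6)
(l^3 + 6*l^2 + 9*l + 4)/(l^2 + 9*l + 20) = (l^2 + 2*l + 1)/(l + 5)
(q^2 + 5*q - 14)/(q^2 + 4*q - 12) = (q + 7)/(q + 6)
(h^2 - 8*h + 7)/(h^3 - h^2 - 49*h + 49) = 1/(h + 7)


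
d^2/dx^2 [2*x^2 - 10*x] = 4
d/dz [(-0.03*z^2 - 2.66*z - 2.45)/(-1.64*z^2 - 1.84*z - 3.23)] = (-4.3072*z^2 - 7.8422*z + 4.0838)/(2.6896*z^4 + 6.0352*z^3 + 13.98*z^2 + 11.8864*z + 10.4329)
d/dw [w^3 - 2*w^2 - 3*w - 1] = 3*w^2 - 4*w - 3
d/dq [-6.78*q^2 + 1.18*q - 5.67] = 1.18 - 13.56*q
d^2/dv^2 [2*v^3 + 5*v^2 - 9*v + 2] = 12*v + 10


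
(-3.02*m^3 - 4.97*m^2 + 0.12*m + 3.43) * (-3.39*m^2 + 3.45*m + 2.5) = 10.2378*m^5 + 6.4293*m^4 - 25.1033*m^3 - 23.6387*m^2 + 12.1335*m + 8.575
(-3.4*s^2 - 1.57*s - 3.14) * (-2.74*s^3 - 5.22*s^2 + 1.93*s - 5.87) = 9.316*s^5 + 22.0498*s^4 + 10.237*s^3 + 33.3187*s^2 + 3.1557*s + 18.4318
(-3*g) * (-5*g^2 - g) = 15*g^3 + 3*g^2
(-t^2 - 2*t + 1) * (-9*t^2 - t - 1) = 9*t^4 + 19*t^3 - 6*t^2 + t - 1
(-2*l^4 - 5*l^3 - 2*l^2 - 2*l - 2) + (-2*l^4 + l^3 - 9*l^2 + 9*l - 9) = -4*l^4 - 4*l^3 - 11*l^2 + 7*l - 11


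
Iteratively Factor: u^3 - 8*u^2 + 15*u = (u - 5)*(u^2 - 3*u) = (u - 5)*(u - 3)*(u)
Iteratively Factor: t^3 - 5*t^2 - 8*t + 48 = (t + 3)*(t^2 - 8*t + 16) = (t - 4)*(t + 3)*(t - 4)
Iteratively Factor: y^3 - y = (y)*(y^2 - 1) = y*(y - 1)*(y + 1)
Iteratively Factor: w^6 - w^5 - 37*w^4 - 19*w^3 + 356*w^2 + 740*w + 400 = (w + 4)*(w^5 - 5*w^4 - 17*w^3 + 49*w^2 + 160*w + 100) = (w + 1)*(w + 4)*(w^4 - 6*w^3 - 11*w^2 + 60*w + 100) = (w + 1)*(w + 2)*(w + 4)*(w^3 - 8*w^2 + 5*w + 50) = (w - 5)*(w + 1)*(w + 2)*(w + 4)*(w^2 - 3*w - 10) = (w - 5)*(w + 1)*(w + 2)^2*(w + 4)*(w - 5)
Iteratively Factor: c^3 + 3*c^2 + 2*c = (c + 1)*(c^2 + 2*c) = (c + 1)*(c + 2)*(c)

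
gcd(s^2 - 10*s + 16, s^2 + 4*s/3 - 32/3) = 1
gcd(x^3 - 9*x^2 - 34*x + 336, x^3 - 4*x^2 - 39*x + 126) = x^2 - x - 42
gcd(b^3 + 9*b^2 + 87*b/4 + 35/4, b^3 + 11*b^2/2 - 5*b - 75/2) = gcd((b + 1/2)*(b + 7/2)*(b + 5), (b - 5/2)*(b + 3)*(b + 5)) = b + 5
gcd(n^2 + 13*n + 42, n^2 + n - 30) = n + 6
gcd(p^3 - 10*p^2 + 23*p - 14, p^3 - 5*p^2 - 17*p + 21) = p^2 - 8*p + 7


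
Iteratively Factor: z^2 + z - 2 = (z + 2)*(z - 1)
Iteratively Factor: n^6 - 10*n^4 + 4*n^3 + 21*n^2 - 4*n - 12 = (n - 2)*(n^5 + 2*n^4 - 6*n^3 - 8*n^2 + 5*n + 6) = (n - 2)*(n + 1)*(n^4 + n^3 - 7*n^2 - n + 6) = (n - 2)*(n + 1)*(n + 3)*(n^3 - 2*n^2 - n + 2) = (n - 2)*(n + 1)^2*(n + 3)*(n^2 - 3*n + 2) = (n - 2)^2*(n + 1)^2*(n + 3)*(n - 1)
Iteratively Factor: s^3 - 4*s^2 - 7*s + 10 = (s + 2)*(s^2 - 6*s + 5) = (s - 1)*(s + 2)*(s - 5)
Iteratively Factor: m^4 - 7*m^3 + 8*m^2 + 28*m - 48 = (m - 4)*(m^3 - 3*m^2 - 4*m + 12) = (m - 4)*(m - 2)*(m^2 - m - 6) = (m - 4)*(m - 3)*(m - 2)*(m + 2)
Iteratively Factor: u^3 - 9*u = (u - 3)*(u^2 + 3*u) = (u - 3)*(u + 3)*(u)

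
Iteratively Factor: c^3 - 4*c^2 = (c)*(c^2 - 4*c) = c*(c - 4)*(c)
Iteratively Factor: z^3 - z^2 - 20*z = (z)*(z^2 - z - 20) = z*(z + 4)*(z - 5)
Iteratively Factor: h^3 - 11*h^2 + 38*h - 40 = (h - 5)*(h^2 - 6*h + 8) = (h - 5)*(h - 2)*(h - 4)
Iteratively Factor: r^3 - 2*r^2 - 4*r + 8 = (r - 2)*(r^2 - 4) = (r - 2)^2*(r + 2)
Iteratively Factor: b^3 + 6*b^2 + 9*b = (b)*(b^2 + 6*b + 9) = b*(b + 3)*(b + 3)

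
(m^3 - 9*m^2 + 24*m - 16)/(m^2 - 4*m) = m - 5 + 4/m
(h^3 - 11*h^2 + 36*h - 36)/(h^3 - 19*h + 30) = (h - 6)/(h + 5)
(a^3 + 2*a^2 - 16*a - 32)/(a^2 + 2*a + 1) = (a^3 + 2*a^2 - 16*a - 32)/(a^2 + 2*a + 1)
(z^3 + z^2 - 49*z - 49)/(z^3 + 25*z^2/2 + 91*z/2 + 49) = 2*(z^2 - 6*z - 7)/(2*z^2 + 11*z + 14)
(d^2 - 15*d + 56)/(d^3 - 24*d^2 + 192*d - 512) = (d - 7)/(d^2 - 16*d + 64)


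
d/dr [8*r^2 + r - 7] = 16*r + 1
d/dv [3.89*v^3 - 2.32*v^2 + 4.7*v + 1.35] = 11.67*v^2 - 4.64*v + 4.7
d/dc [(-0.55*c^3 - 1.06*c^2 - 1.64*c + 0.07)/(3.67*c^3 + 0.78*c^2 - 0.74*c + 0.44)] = (3.4612*c^4 + 12.8516*c^3 + 0.5669*c^2 - 1.042*c - 0.6698)/(13.4689*c^6 + 5.7252*c^5 - 4.8232*c^4 + 2.0752*c^3 + 1.234*c^2 - 0.6512*c + 0.1936)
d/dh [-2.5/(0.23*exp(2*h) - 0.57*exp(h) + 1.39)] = (1.15*exp(h) - 1.425)*exp(h)/(0.23*exp(2*h) - 0.57*exp(h) + 1.39)^2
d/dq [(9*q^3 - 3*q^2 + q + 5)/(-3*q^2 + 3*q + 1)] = (-27*q^4 + 54*q^3 + 21*q^2 + 24*q - 14)/(9*q^4 - 18*q^3 + 3*q^2 + 6*q + 1)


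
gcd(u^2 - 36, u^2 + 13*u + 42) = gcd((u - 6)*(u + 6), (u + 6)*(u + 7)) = u + 6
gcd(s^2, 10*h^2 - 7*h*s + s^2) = 1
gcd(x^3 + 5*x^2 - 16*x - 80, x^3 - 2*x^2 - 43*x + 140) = x - 4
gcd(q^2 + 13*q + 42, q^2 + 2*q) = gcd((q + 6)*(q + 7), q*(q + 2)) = 1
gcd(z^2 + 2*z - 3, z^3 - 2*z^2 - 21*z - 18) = z + 3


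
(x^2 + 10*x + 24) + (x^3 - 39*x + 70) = x^3 + x^2 - 29*x + 94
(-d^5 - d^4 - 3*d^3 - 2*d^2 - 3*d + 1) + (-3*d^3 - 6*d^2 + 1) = -d^5 - d^4 - 6*d^3 - 8*d^2 - 3*d + 2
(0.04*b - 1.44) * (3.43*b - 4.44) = 0.1372*b^2 - 5.1168*b + 6.3936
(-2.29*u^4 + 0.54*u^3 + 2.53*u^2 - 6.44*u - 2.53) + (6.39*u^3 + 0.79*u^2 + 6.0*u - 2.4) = -2.29*u^4 + 6.93*u^3 + 3.32*u^2 - 0.44*u - 4.93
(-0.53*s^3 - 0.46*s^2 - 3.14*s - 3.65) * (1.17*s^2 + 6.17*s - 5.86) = -0.6201*s^5 - 3.8083*s^4 - 3.4062*s^3 - 20.9487*s^2 - 4.1201*s + 21.389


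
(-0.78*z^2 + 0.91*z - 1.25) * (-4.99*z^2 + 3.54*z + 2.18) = 3.8922*z^4 - 7.3021*z^3 + 7.7585*z^2 - 2.4412*z - 2.725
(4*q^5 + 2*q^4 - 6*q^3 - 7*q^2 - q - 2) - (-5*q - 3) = 4*q^5 + 2*q^4 - 6*q^3 - 7*q^2 + 4*q + 1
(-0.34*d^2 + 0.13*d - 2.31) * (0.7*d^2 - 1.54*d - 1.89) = -0.238*d^4 + 0.6146*d^3 - 1.1746*d^2 + 3.3117*d + 4.3659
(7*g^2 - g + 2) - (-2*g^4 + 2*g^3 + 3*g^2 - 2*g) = 2*g^4 - 2*g^3 + 4*g^2 + g + 2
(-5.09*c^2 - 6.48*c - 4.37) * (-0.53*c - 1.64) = 2.6977*c^3 + 11.782*c^2 + 12.9433*c + 7.1668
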